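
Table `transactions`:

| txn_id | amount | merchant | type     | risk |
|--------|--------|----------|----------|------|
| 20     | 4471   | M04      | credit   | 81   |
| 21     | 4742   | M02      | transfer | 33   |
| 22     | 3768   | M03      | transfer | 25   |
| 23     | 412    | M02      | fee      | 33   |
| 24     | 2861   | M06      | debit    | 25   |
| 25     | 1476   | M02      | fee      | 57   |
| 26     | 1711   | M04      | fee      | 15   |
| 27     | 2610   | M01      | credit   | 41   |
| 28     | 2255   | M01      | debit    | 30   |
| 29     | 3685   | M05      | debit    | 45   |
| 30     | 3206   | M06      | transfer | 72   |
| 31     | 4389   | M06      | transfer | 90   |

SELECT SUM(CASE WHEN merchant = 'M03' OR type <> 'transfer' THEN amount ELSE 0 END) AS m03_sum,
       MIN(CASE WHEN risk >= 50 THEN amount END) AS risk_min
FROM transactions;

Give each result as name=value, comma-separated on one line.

[m03_sum: merchant = 'M03' OR type <> 'transfer']
txn_id=20: ✓ → 4471
txn_id=21: ✗
txn_id=22: ✓ → 3768
txn_id=23: ✓ → 412
txn_id=24: ✓ → 2861
txn_id=25: ✓ → 1476
txn_id=26: ✓ → 1711
txn_id=27: ✓ → 2610
txn_id=28: ✓ → 2255
txn_id=29: ✓ → 3685
txn_id=30: ✗
txn_id=31: ✗
m03_sum = 4471 + 3768 + 412 + 2861 + 1476 + 1711 + 2610 + 2255 + 3685 = 23249
—
[risk_min: risk >= 50]
txn_id=20: ✓ → 4471
txn_id=21: ✗
txn_id=22: ✗
txn_id=23: ✗
txn_id=24: ✗
txn_id=25: ✓ → 1476
txn_id=26: ✗
txn_id=27: ✗
txn_id=28: ✗
txn_id=29: ✗
txn_id=30: ✓ → 3206
txn_id=31: ✓ → 4389
risk_min = MIN(4471, 1476, 3206, 4389) = 1476

m03_sum=23249, risk_min=1476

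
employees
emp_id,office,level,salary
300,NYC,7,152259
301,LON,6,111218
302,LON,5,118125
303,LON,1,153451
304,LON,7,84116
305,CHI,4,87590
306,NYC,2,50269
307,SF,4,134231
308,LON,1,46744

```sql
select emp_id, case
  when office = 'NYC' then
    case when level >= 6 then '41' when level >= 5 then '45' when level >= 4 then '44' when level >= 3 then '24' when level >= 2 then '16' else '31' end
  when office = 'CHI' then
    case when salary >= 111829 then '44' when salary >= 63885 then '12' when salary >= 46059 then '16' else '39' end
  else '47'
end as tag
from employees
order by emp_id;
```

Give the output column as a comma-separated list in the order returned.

41, 47, 47, 47, 47, 12, 16, 47, 47

emp_id=300: office='NYC' → inner[level >= 6] → 41
emp_id=301: office='LON' → outer ELSE → 47
emp_id=302: office='LON' → outer ELSE → 47
emp_id=303: office='LON' → outer ELSE → 47
emp_id=304: office='LON' → outer ELSE → 47
emp_id=305: office='CHI' → inner[salary >= 63885] → 12
emp_id=306: office='NYC' → inner[level >= 2] → 16
emp_id=307: office='SF' → outer ELSE → 47
emp_id=308: office='LON' → outer ELSE → 47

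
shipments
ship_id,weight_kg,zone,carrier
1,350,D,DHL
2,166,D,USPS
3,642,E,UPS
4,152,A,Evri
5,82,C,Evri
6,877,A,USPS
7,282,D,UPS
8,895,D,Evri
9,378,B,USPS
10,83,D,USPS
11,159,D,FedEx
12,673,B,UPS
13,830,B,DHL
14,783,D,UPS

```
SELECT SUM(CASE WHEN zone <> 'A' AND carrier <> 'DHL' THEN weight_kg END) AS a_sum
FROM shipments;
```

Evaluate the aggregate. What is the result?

4143

ship_id=1: ✗
ship_id=2: ✓ → 166
ship_id=3: ✓ → 642
ship_id=4: ✗
ship_id=5: ✓ → 82
ship_id=6: ✗
ship_id=7: ✓ → 282
ship_id=8: ✓ → 895
ship_id=9: ✓ → 378
ship_id=10: ✓ → 83
ship_id=11: ✓ → 159
ship_id=12: ✓ → 673
ship_id=13: ✗
ship_id=14: ✓ → 783
a_sum = 166 + 642 + 82 + 282 + 895 + 378 + 83 + 159 + 673 + 783 = 4143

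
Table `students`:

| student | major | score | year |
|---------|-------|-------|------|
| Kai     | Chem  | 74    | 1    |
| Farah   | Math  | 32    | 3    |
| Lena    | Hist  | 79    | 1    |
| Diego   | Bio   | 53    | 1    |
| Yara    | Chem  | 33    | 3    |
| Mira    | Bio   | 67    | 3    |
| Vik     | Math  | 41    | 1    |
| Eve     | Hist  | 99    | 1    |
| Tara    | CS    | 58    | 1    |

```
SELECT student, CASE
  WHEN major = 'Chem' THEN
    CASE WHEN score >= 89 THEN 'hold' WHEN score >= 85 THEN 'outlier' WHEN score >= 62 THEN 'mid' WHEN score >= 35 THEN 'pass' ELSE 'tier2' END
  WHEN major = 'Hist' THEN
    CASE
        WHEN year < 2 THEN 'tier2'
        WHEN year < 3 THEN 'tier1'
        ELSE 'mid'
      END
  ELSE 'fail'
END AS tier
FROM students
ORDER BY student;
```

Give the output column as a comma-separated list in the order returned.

student=Diego: major='Bio' → outer ELSE → fail
student=Eve: major='Hist' → inner[year < 2] → tier2
student=Farah: major='Math' → outer ELSE → fail
student=Kai: major='Chem' → inner[score >= 62] → mid
student=Lena: major='Hist' → inner[year < 2] → tier2
student=Mira: major='Bio' → outer ELSE → fail
student=Tara: major='CS' → outer ELSE → fail
student=Vik: major='Math' → outer ELSE → fail
student=Yara: major='Chem' → inner[ELSE] → tier2

fail, tier2, fail, mid, tier2, fail, fail, fail, tier2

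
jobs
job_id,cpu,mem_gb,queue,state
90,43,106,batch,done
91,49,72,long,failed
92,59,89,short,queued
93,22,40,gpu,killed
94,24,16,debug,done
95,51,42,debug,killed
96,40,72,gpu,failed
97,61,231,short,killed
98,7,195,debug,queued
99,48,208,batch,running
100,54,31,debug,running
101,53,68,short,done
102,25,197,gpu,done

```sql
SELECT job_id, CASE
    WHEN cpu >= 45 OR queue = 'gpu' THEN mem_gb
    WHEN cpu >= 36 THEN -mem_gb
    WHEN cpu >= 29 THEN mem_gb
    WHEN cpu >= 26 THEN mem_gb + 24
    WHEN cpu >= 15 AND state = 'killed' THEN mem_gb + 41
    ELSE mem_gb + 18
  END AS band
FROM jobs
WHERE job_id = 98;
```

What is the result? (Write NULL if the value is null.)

213

job_id = 98: cpu=7, mem_gb=195, queue=debug, state=queued.
cpu >= 45 OR queue = 'gpu' → false
cpu >= 36 → false
cpu >= 29 → false
cpu >= 26 → false
cpu >= 15 AND state = 'killed' → false
No prior WHEN matched → ELSE → 213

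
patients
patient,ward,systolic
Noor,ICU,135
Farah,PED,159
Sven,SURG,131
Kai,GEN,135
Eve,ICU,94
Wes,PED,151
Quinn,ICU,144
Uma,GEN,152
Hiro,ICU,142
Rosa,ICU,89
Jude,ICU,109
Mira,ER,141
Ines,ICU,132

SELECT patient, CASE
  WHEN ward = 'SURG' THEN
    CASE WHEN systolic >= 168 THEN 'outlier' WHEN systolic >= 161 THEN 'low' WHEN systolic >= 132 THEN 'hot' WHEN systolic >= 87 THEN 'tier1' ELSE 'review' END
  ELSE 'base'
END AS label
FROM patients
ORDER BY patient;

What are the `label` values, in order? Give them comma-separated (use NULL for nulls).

patient=Eve: ward='ICU' → outer ELSE → base
patient=Farah: ward='PED' → outer ELSE → base
patient=Hiro: ward='ICU' → outer ELSE → base
patient=Ines: ward='ICU' → outer ELSE → base
patient=Jude: ward='ICU' → outer ELSE → base
patient=Kai: ward='GEN' → outer ELSE → base
patient=Mira: ward='ER' → outer ELSE → base
patient=Noor: ward='ICU' → outer ELSE → base
patient=Quinn: ward='ICU' → outer ELSE → base
patient=Rosa: ward='ICU' → outer ELSE → base
patient=Sven: ward='SURG' → inner[systolic >= 87] → tier1
patient=Uma: ward='GEN' → outer ELSE → base
patient=Wes: ward='PED' → outer ELSE → base

base, base, base, base, base, base, base, base, base, base, tier1, base, base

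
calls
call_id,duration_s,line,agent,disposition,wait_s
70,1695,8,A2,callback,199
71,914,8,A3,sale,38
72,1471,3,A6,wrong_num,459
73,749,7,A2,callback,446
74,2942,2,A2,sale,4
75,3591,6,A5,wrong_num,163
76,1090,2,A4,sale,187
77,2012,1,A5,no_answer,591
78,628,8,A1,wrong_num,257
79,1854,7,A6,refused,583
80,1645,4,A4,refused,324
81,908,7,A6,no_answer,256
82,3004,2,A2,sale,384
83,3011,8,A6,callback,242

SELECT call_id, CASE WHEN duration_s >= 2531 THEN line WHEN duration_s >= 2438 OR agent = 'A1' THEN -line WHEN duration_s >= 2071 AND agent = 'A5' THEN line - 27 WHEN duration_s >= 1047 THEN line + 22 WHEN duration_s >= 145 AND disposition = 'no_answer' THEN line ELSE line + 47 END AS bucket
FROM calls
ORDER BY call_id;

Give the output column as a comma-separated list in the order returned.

call_id=70: duration_s >= 1047 → 30
call_id=71: ELSE → 55
call_id=72: duration_s >= 1047 → 25
call_id=73: ELSE → 54
call_id=74: duration_s >= 2531 → 2
call_id=75: duration_s >= 2531 → 6
call_id=76: duration_s >= 1047 → 24
call_id=77: duration_s >= 1047 → 23
call_id=78: duration_s >= 2438 OR agent = 'A1' → -8
call_id=79: duration_s >= 1047 → 29
call_id=80: duration_s >= 1047 → 26
call_id=81: duration_s >= 145 AND disposition = 'no_answer' → 7
call_id=82: duration_s >= 2531 → 2
call_id=83: duration_s >= 2531 → 8

30, 55, 25, 54, 2, 6, 24, 23, -8, 29, 26, 7, 2, 8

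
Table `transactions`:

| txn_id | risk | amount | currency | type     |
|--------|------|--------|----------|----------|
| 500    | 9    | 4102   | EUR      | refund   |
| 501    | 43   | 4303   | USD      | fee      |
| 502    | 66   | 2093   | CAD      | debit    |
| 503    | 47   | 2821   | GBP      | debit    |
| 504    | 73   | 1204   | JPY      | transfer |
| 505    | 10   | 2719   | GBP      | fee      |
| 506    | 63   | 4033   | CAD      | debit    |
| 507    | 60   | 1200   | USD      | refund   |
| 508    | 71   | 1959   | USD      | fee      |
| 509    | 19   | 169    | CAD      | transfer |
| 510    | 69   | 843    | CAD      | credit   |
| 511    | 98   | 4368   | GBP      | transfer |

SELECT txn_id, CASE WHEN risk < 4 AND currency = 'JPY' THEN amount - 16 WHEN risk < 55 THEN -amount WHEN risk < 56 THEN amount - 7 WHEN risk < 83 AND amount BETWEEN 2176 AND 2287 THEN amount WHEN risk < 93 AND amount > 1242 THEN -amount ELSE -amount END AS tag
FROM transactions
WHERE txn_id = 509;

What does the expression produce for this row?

-169

txn_id = 509: risk=19, amount=169, currency=CAD, type=transfer.
risk < 4 AND currency = 'JPY' → false
risk < 55 → true → -169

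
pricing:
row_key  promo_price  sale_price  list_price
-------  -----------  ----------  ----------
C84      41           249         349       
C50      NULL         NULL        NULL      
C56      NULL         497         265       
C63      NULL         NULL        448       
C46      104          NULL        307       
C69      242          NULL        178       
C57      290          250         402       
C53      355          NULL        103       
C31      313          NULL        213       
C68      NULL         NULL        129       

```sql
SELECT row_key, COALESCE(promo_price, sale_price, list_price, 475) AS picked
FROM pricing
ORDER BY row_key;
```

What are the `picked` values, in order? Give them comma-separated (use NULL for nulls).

row_key=C31: promo_price=313 → 313
row_key=C46: promo_price=104 → 104
row_key=C50: promo_price=NULL, sale_price=NULL, list_price=NULL, → literal 475 → 475
row_key=C53: promo_price=355 → 355
row_key=C56: promo_price=NULL, sale_price=497 → 497
row_key=C57: promo_price=290 → 290
row_key=C63: promo_price=NULL, sale_price=NULL, list_price=448 → 448
row_key=C68: promo_price=NULL, sale_price=NULL, list_price=129 → 129
row_key=C69: promo_price=242 → 242
row_key=C84: promo_price=41 → 41

313, 104, 475, 355, 497, 290, 448, 129, 242, 41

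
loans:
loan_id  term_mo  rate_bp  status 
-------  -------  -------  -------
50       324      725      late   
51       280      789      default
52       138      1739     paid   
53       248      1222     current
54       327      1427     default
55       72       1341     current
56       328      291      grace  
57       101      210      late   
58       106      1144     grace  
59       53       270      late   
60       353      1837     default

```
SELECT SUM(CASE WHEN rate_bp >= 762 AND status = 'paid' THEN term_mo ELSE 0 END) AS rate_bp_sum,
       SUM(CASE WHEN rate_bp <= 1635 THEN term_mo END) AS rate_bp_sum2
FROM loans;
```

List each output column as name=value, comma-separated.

[rate_bp_sum: rate_bp >= 762 AND status = 'paid']
loan_id=50: ✗
loan_id=51: ✗
loan_id=52: ✓ → 138
loan_id=53: ✗
loan_id=54: ✗
loan_id=55: ✗
loan_id=56: ✗
loan_id=57: ✗
loan_id=58: ✗
loan_id=59: ✗
loan_id=60: ✗
rate_bp_sum = 138
—
[rate_bp_sum2: rate_bp <= 1635]
loan_id=50: ✓ → 324
loan_id=51: ✓ → 280
loan_id=52: ✗
loan_id=53: ✓ → 248
loan_id=54: ✓ → 327
loan_id=55: ✓ → 72
loan_id=56: ✓ → 328
loan_id=57: ✓ → 101
loan_id=58: ✓ → 106
loan_id=59: ✓ → 53
loan_id=60: ✗
rate_bp_sum2 = 324 + 280 + 248 + 327 + 72 + 328 + 101 + 106 + 53 = 1839

rate_bp_sum=138, rate_bp_sum2=1839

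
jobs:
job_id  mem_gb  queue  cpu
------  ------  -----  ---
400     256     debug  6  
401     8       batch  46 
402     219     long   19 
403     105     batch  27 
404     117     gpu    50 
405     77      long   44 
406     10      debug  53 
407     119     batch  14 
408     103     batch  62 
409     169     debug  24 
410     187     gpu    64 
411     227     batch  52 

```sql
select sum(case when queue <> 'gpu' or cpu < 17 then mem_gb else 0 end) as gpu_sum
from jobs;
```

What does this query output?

job_id=400: ✓ → 256
job_id=401: ✓ → 8
job_id=402: ✓ → 219
job_id=403: ✓ → 105
job_id=404: ✗
job_id=405: ✓ → 77
job_id=406: ✓ → 10
job_id=407: ✓ → 119
job_id=408: ✓ → 103
job_id=409: ✓ → 169
job_id=410: ✗
job_id=411: ✓ → 227
gpu_sum = 256 + 8 + 219 + 105 + 77 + 10 + 119 + 103 + 169 + 227 = 1293

1293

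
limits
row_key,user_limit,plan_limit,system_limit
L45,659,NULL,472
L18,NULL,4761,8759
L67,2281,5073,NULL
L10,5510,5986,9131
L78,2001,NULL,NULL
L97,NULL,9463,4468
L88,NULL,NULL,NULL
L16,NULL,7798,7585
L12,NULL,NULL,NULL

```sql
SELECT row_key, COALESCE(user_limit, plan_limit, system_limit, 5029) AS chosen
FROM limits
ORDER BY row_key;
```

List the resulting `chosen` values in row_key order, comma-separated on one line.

row_key=L10: user_limit=5510 → 5510
row_key=L12: user_limit=NULL, plan_limit=NULL, system_limit=NULL, → literal 5029 → 5029
row_key=L16: user_limit=NULL, plan_limit=7798 → 7798
row_key=L18: user_limit=NULL, plan_limit=4761 → 4761
row_key=L45: user_limit=659 → 659
row_key=L67: user_limit=2281 → 2281
row_key=L78: user_limit=2001 → 2001
row_key=L88: user_limit=NULL, plan_limit=NULL, system_limit=NULL, → literal 5029 → 5029
row_key=L97: user_limit=NULL, plan_limit=9463 → 9463

5510, 5029, 7798, 4761, 659, 2281, 2001, 5029, 9463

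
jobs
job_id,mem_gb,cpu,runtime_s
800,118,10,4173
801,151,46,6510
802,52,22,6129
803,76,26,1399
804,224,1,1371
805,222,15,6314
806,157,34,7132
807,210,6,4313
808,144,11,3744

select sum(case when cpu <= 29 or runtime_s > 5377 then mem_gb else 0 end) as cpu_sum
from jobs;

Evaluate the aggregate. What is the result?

job_id=800: ✓ → 118
job_id=801: ✓ → 151
job_id=802: ✓ → 52
job_id=803: ✓ → 76
job_id=804: ✓ → 224
job_id=805: ✓ → 222
job_id=806: ✓ → 157
job_id=807: ✓ → 210
job_id=808: ✓ → 144
cpu_sum = 118 + 151 + 52 + 76 + 224 + 222 + 157 + 210 + 144 = 1354

1354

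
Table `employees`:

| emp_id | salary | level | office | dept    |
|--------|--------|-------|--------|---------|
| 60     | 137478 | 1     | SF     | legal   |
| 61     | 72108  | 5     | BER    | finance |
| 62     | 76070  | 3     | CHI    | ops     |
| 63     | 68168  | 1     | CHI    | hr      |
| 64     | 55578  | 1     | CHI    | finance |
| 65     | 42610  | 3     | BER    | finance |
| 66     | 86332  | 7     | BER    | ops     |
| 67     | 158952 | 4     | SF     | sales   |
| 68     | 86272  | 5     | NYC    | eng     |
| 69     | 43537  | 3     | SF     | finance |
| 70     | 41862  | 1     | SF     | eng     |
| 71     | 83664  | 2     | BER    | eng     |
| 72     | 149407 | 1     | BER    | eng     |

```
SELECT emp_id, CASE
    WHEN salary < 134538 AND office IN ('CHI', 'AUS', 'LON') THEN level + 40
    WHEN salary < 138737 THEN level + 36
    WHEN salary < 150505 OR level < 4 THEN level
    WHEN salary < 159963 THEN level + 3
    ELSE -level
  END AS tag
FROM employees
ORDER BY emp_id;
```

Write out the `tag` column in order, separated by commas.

37, 41, 43, 41, 41, 39, 43, 7, 41, 39, 37, 38, 1

emp_id=60: salary < 138737 → 37
emp_id=61: salary < 138737 → 41
emp_id=62: salary < 134538 AND office IN ('CHI', 'AUS', 'LON') → 43
emp_id=63: salary < 134538 AND office IN ('CHI', 'AUS', 'LON') → 41
emp_id=64: salary < 134538 AND office IN ('CHI', 'AUS', 'LON') → 41
emp_id=65: salary < 138737 → 39
emp_id=66: salary < 138737 → 43
emp_id=67: salary < 159963 → 7
emp_id=68: salary < 138737 → 41
emp_id=69: salary < 138737 → 39
emp_id=70: salary < 138737 → 37
emp_id=71: salary < 138737 → 38
emp_id=72: salary < 150505 OR level < 4 → 1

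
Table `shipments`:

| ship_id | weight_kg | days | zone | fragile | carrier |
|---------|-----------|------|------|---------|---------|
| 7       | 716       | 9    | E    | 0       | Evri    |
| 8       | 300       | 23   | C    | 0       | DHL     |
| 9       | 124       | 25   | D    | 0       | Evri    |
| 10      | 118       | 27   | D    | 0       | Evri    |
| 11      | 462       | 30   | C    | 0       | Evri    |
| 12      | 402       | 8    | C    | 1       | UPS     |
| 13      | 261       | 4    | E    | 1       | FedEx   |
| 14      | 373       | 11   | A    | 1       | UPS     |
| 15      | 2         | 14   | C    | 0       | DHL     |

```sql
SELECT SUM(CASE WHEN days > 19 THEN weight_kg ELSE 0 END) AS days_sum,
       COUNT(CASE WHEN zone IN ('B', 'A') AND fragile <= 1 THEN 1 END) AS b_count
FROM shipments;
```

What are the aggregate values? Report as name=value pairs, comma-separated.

days_sum=1004, b_count=1

[days_sum: days > 19]
ship_id=7: ✗
ship_id=8: ✓ → 300
ship_id=9: ✓ → 124
ship_id=10: ✓ → 118
ship_id=11: ✓ → 462
ship_id=12: ✗
ship_id=13: ✗
ship_id=14: ✗
ship_id=15: ✗
days_sum = 300 + 124 + 118 + 462 = 1004
—
[b_count: zone IN ('B', 'A') AND fragile <= 1]
ship_id=7: ✗
ship_id=8: ✗
ship_id=9: ✗
ship_id=10: ✗
ship_id=11: ✗
ship_id=12: ✗
ship_id=13: ✗
ship_id=14: ✓ → 1
ship_id=15: ✗
b_count = COUNT(1) = 1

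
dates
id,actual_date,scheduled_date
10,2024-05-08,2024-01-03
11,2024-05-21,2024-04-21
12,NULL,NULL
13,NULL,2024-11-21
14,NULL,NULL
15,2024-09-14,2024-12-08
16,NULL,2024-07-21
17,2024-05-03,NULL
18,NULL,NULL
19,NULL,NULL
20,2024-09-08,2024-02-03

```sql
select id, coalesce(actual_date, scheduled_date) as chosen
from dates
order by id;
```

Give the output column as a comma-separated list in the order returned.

2024-05-08, 2024-05-21, NULL, 2024-11-21, NULL, 2024-09-14, 2024-07-21, 2024-05-03, NULL, NULL, 2024-09-08

id=10: actual_date=2024-05-08 → 2024-05-08
id=11: actual_date=2024-05-21 → 2024-05-21
id=12: actual_date=NULL, scheduled_date=NULL (all NULL) → NULL
id=13: actual_date=NULL, scheduled_date=2024-11-21 → 2024-11-21
id=14: actual_date=NULL, scheduled_date=NULL (all NULL) → NULL
id=15: actual_date=2024-09-14 → 2024-09-14
id=16: actual_date=NULL, scheduled_date=2024-07-21 → 2024-07-21
id=17: actual_date=2024-05-03 → 2024-05-03
id=18: actual_date=NULL, scheduled_date=NULL (all NULL) → NULL
id=19: actual_date=NULL, scheduled_date=NULL (all NULL) → NULL
id=20: actual_date=2024-09-08 → 2024-09-08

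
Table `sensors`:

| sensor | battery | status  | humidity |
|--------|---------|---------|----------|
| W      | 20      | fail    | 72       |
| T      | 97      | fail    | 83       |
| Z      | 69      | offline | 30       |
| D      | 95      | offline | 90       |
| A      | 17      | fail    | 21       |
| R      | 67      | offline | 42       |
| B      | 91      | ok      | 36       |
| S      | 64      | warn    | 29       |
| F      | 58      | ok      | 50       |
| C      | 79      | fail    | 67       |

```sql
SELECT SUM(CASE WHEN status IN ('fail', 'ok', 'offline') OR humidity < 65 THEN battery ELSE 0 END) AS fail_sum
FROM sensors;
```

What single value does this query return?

657

sensor=W: ✓ → 20
sensor=T: ✓ → 97
sensor=Z: ✓ → 69
sensor=D: ✓ → 95
sensor=A: ✓ → 17
sensor=R: ✓ → 67
sensor=B: ✓ → 91
sensor=S: ✓ → 64
sensor=F: ✓ → 58
sensor=C: ✓ → 79
fail_sum = 20 + 97 + 69 + 95 + 17 + 67 + 91 + 64 + 58 + 79 = 657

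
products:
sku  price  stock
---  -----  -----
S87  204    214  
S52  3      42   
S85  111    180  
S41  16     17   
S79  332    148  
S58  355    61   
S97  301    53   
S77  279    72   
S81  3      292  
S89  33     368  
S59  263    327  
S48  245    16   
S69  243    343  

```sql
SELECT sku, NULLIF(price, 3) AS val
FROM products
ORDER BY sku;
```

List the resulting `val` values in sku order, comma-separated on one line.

16, 245, NULL, 355, 263, 243, 279, 332, NULL, 111, 204, 33, 301

sku=S41: price=16 vs 3: differ → 16
sku=S48: price=245 vs 3: differ → 245
sku=S52: price=3 vs 3: equal → NULL
sku=S58: price=355 vs 3: differ → 355
sku=S59: price=263 vs 3: differ → 263
sku=S69: price=243 vs 3: differ → 243
sku=S77: price=279 vs 3: differ → 279
sku=S79: price=332 vs 3: differ → 332
sku=S81: price=3 vs 3: equal → NULL
sku=S85: price=111 vs 3: differ → 111
sku=S87: price=204 vs 3: differ → 204
sku=S89: price=33 vs 3: differ → 33
sku=S97: price=301 vs 3: differ → 301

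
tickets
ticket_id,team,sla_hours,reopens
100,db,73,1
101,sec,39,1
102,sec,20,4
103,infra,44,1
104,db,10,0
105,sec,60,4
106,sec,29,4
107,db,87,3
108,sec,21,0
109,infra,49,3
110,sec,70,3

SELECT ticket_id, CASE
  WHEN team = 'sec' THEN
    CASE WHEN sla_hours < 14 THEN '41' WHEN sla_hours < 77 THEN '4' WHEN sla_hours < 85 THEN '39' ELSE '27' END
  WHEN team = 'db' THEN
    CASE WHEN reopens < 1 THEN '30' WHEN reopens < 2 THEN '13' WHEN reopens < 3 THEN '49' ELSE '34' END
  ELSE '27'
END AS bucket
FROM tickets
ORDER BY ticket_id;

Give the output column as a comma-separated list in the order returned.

ticket_id=100: team='db' → inner[reopens < 2] → 13
ticket_id=101: team='sec' → inner[sla_hours < 77] → 4
ticket_id=102: team='sec' → inner[sla_hours < 77] → 4
ticket_id=103: team='infra' → outer ELSE → 27
ticket_id=104: team='db' → inner[reopens < 1] → 30
ticket_id=105: team='sec' → inner[sla_hours < 77] → 4
ticket_id=106: team='sec' → inner[sla_hours < 77] → 4
ticket_id=107: team='db' → inner[ELSE] → 34
ticket_id=108: team='sec' → inner[sla_hours < 77] → 4
ticket_id=109: team='infra' → outer ELSE → 27
ticket_id=110: team='sec' → inner[sla_hours < 77] → 4

13, 4, 4, 27, 30, 4, 4, 34, 4, 27, 4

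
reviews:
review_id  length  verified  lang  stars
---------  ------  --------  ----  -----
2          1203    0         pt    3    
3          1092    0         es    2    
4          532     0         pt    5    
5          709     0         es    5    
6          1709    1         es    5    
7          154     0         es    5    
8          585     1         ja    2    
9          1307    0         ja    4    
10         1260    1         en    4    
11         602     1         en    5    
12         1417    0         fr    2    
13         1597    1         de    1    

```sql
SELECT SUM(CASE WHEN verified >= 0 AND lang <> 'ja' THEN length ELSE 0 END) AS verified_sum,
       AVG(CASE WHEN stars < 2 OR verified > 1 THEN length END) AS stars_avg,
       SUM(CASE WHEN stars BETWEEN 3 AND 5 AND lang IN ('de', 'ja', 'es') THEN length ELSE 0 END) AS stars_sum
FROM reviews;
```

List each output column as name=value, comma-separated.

[verified_sum: verified >= 0 AND lang <> 'ja']
review_id=2: ✓ → 1203
review_id=3: ✓ → 1092
review_id=4: ✓ → 532
review_id=5: ✓ → 709
review_id=6: ✓ → 1709
review_id=7: ✓ → 154
review_id=8: ✗
review_id=9: ✗
review_id=10: ✓ → 1260
review_id=11: ✓ → 602
review_id=12: ✓ → 1417
review_id=13: ✓ → 1597
verified_sum = 1203 + 1092 + 532 + 709 + 1709 + 154 + 1260 + 602 + 1417 + 1597 = 10275
—
[stars_avg: stars < 2 OR verified > 1]
review_id=2: ✗
review_id=3: ✗
review_id=4: ✗
review_id=5: ✗
review_id=6: ✗
review_id=7: ✗
review_id=8: ✗
review_id=9: ✗
review_id=10: ✗
review_id=11: ✗
review_id=12: ✗
review_id=13: ✓ → 1597
stars_avg = 1597
—
[stars_sum: stars BETWEEN 3 AND 5 AND lang IN ('de', 'ja', 'es')]
review_id=2: ✗
review_id=3: ✗
review_id=4: ✗
review_id=5: ✓ → 709
review_id=6: ✓ → 1709
review_id=7: ✓ → 154
review_id=8: ✗
review_id=9: ✓ → 1307
review_id=10: ✗
review_id=11: ✗
review_id=12: ✗
review_id=13: ✗
stars_sum = 709 + 1709 + 154 + 1307 = 3879

verified_sum=10275, stars_avg=1597, stars_sum=3879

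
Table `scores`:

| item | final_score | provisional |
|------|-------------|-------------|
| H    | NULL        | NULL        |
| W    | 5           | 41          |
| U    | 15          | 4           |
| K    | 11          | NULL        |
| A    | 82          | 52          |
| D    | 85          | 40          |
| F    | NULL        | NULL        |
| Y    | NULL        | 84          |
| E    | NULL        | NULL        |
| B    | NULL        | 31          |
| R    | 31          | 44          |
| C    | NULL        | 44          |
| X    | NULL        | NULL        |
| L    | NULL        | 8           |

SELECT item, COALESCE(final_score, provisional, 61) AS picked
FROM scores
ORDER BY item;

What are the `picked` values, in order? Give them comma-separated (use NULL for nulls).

82, 31, 44, 85, 61, 61, 61, 11, 8, 31, 15, 5, 61, 84

item=A: final_score=82 → 82
item=B: final_score=NULL, provisional=31 → 31
item=C: final_score=NULL, provisional=44 → 44
item=D: final_score=85 → 85
item=E: final_score=NULL, provisional=NULL, → literal 61 → 61
item=F: final_score=NULL, provisional=NULL, → literal 61 → 61
item=H: final_score=NULL, provisional=NULL, → literal 61 → 61
item=K: final_score=11 → 11
item=L: final_score=NULL, provisional=8 → 8
item=R: final_score=31 → 31
item=U: final_score=15 → 15
item=W: final_score=5 → 5
item=X: final_score=NULL, provisional=NULL, → literal 61 → 61
item=Y: final_score=NULL, provisional=84 → 84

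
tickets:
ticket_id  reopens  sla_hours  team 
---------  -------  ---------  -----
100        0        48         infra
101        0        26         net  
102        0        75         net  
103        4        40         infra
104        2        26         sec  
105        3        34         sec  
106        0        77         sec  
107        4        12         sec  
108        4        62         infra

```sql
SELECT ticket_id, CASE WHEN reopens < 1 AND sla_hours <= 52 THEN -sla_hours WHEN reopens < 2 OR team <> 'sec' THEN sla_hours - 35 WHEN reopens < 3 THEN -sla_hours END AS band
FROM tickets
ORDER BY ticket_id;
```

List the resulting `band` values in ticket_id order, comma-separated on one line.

-48, -26, 40, 5, -26, NULL, 42, NULL, 27

ticket_id=100: reopens < 1 AND sla_hours <= 52 → -48
ticket_id=101: reopens < 1 AND sla_hours <= 52 → -26
ticket_id=102: reopens < 2 OR team <> 'sec' → 40
ticket_id=103: reopens < 2 OR team <> 'sec' → 5
ticket_id=104: reopens < 3 → -26
ticket_id=105: (no match → NULL) → NULL
ticket_id=106: reopens < 2 OR team <> 'sec' → 42
ticket_id=107: (no match → NULL) → NULL
ticket_id=108: reopens < 2 OR team <> 'sec' → 27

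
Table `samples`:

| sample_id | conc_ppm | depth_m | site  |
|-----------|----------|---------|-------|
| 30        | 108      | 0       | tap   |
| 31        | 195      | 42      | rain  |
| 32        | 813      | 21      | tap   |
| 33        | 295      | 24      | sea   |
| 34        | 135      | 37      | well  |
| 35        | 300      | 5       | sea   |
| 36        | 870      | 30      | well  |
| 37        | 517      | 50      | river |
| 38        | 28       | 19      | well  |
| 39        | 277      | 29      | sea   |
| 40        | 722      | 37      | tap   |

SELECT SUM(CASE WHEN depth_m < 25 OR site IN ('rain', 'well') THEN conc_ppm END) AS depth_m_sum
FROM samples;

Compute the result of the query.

2744

sample_id=30: ✓ → 108
sample_id=31: ✓ → 195
sample_id=32: ✓ → 813
sample_id=33: ✓ → 295
sample_id=34: ✓ → 135
sample_id=35: ✓ → 300
sample_id=36: ✓ → 870
sample_id=37: ✗
sample_id=38: ✓ → 28
sample_id=39: ✗
sample_id=40: ✗
depth_m_sum = 108 + 195 + 813 + 295 + 135 + 300 + 870 + 28 = 2744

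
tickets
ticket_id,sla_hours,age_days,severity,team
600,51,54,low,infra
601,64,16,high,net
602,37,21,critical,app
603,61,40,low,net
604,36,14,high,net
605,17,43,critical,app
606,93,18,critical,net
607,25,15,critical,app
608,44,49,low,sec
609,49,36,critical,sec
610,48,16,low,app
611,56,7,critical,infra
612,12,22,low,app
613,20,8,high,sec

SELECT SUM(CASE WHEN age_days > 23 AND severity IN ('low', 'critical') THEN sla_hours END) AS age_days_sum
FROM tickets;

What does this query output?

222

ticket_id=600: ✓ → 51
ticket_id=601: ✗
ticket_id=602: ✗
ticket_id=603: ✓ → 61
ticket_id=604: ✗
ticket_id=605: ✓ → 17
ticket_id=606: ✗
ticket_id=607: ✗
ticket_id=608: ✓ → 44
ticket_id=609: ✓ → 49
ticket_id=610: ✗
ticket_id=611: ✗
ticket_id=612: ✗
ticket_id=613: ✗
age_days_sum = 51 + 61 + 17 + 44 + 49 = 222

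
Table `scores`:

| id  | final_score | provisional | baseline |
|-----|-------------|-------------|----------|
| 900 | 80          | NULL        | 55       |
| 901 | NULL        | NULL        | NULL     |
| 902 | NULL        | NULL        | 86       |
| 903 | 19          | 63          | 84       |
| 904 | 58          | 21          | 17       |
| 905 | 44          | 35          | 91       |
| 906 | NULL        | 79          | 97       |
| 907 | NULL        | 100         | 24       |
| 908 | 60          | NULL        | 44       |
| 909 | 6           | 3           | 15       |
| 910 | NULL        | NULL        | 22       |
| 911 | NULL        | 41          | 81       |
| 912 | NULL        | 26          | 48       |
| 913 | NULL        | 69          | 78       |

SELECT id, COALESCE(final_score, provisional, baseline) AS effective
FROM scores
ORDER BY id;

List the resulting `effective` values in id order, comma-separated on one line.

id=900: final_score=80 → 80
id=901: final_score=NULL, provisional=NULL, baseline=NULL (all NULL) → NULL
id=902: final_score=NULL, provisional=NULL, baseline=86 → 86
id=903: final_score=19 → 19
id=904: final_score=58 → 58
id=905: final_score=44 → 44
id=906: final_score=NULL, provisional=79 → 79
id=907: final_score=NULL, provisional=100 → 100
id=908: final_score=60 → 60
id=909: final_score=6 → 6
id=910: final_score=NULL, provisional=NULL, baseline=22 → 22
id=911: final_score=NULL, provisional=41 → 41
id=912: final_score=NULL, provisional=26 → 26
id=913: final_score=NULL, provisional=69 → 69

80, NULL, 86, 19, 58, 44, 79, 100, 60, 6, 22, 41, 26, 69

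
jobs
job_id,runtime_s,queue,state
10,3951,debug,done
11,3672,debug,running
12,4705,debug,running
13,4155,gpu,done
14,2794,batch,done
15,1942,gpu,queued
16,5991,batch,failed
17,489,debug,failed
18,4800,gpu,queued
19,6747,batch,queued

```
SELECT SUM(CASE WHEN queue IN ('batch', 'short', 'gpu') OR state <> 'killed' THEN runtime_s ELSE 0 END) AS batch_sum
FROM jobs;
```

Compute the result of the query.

39246

job_id=10: ✓ → 3951
job_id=11: ✓ → 3672
job_id=12: ✓ → 4705
job_id=13: ✓ → 4155
job_id=14: ✓ → 2794
job_id=15: ✓ → 1942
job_id=16: ✓ → 5991
job_id=17: ✓ → 489
job_id=18: ✓ → 4800
job_id=19: ✓ → 6747
batch_sum = 3951 + 3672 + 4705 + 4155 + 2794 + 1942 + 5991 + 489 + 4800 + 6747 = 39246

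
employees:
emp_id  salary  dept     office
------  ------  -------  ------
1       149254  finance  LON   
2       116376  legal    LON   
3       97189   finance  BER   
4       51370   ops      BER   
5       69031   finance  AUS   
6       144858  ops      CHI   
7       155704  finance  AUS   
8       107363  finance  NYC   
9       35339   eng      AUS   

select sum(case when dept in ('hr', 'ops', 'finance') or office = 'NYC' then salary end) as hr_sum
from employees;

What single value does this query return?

emp_id=1: ✓ → 149254
emp_id=2: ✗
emp_id=3: ✓ → 97189
emp_id=4: ✓ → 51370
emp_id=5: ✓ → 69031
emp_id=6: ✓ → 144858
emp_id=7: ✓ → 155704
emp_id=8: ✓ → 107363
emp_id=9: ✗
hr_sum = 149254 + 97189 + 51370 + 69031 + 144858 + 155704 + 107363 = 774769

774769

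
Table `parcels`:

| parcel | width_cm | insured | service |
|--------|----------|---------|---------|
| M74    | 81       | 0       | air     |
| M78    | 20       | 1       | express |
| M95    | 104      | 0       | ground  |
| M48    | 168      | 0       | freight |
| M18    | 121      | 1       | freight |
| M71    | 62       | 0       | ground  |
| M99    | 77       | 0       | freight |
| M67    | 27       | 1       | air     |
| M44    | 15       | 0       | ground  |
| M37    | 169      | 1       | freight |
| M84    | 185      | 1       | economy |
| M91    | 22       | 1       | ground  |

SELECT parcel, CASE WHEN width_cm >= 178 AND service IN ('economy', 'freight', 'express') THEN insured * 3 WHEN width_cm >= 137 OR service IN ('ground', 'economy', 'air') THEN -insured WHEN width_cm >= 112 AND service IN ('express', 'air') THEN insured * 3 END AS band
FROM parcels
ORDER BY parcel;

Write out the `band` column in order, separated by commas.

NULL, -1, 0, 0, -1, 0, 0, NULL, 3, -1, 0, NULL

parcel=M18: (no match → NULL) → NULL
parcel=M37: width_cm >= 137 OR service IN ('ground', 'economy', 'air') → -1
parcel=M44: width_cm >= 137 OR service IN ('ground', 'economy', 'air') → 0
parcel=M48: width_cm >= 137 OR service IN ('ground', 'economy', 'air') → 0
parcel=M67: width_cm >= 137 OR service IN ('ground', 'economy', 'air') → -1
parcel=M71: width_cm >= 137 OR service IN ('ground', 'economy', 'air') → 0
parcel=M74: width_cm >= 137 OR service IN ('ground', 'economy', 'air') → 0
parcel=M78: (no match → NULL) → NULL
parcel=M84: width_cm >= 178 AND service IN ('economy', 'freight', 'express') → 3
parcel=M91: width_cm >= 137 OR service IN ('ground', 'economy', 'air') → -1
parcel=M95: width_cm >= 137 OR service IN ('ground', 'economy', 'air') → 0
parcel=M99: (no match → NULL) → NULL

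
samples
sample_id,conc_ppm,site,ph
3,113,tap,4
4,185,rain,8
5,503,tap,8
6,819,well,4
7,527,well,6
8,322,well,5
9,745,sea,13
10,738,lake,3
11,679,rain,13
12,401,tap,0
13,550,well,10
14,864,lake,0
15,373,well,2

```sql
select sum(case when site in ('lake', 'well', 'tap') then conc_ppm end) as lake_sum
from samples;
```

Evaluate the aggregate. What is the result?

5210

sample_id=3: ✓ → 113
sample_id=4: ✗
sample_id=5: ✓ → 503
sample_id=6: ✓ → 819
sample_id=7: ✓ → 527
sample_id=8: ✓ → 322
sample_id=9: ✗
sample_id=10: ✓ → 738
sample_id=11: ✗
sample_id=12: ✓ → 401
sample_id=13: ✓ → 550
sample_id=14: ✓ → 864
sample_id=15: ✓ → 373
lake_sum = 113 + 503 + 819 + 527 + 322 + 738 + 401 + 550 + 864 + 373 = 5210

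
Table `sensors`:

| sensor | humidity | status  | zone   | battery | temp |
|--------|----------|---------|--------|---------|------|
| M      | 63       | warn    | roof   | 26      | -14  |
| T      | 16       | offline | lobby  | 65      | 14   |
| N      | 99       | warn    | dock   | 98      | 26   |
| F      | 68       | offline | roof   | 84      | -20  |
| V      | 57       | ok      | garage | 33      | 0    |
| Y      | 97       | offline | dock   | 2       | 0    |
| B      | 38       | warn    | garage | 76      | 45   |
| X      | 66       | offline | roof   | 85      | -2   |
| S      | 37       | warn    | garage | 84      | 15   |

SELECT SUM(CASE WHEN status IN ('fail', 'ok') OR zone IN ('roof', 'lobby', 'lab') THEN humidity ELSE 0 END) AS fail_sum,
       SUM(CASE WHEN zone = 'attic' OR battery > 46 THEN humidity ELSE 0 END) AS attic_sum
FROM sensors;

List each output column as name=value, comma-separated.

[fail_sum: status IN ('fail', 'ok') OR zone IN ('roof', 'lobby', 'lab')]
sensor=M: ✓ → 63
sensor=T: ✓ → 16
sensor=N: ✗
sensor=F: ✓ → 68
sensor=V: ✓ → 57
sensor=Y: ✗
sensor=B: ✗
sensor=X: ✓ → 66
sensor=S: ✗
fail_sum = 63 + 16 + 68 + 57 + 66 = 270
—
[attic_sum: zone = 'attic' OR battery > 46]
sensor=M: ✗
sensor=T: ✓ → 16
sensor=N: ✓ → 99
sensor=F: ✓ → 68
sensor=V: ✗
sensor=Y: ✗
sensor=B: ✓ → 38
sensor=X: ✓ → 66
sensor=S: ✓ → 37
attic_sum = 16 + 99 + 68 + 38 + 66 + 37 = 324

fail_sum=270, attic_sum=324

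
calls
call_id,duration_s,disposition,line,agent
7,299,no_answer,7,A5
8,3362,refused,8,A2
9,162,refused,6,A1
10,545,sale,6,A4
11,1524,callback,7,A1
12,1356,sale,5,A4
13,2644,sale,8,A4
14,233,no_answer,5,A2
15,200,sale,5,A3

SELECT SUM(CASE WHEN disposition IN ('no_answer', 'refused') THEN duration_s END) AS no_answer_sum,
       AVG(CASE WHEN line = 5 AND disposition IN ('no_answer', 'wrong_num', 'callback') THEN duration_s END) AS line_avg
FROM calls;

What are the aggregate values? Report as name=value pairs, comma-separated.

no_answer_sum=4056, line_avg=233

[no_answer_sum: disposition IN ('no_answer', 'refused')]
call_id=7: ✓ → 299
call_id=8: ✓ → 3362
call_id=9: ✓ → 162
call_id=10: ✗
call_id=11: ✗
call_id=12: ✗
call_id=13: ✗
call_id=14: ✓ → 233
call_id=15: ✗
no_answer_sum = 299 + 3362 + 162 + 233 = 4056
—
[line_avg: line = 5 AND disposition IN ('no_answer', 'wrong_num', 'callback')]
call_id=7: ✗
call_id=8: ✗
call_id=9: ✗
call_id=10: ✗
call_id=11: ✗
call_id=12: ✗
call_id=13: ✗
call_id=14: ✓ → 233
call_id=15: ✗
line_avg = 233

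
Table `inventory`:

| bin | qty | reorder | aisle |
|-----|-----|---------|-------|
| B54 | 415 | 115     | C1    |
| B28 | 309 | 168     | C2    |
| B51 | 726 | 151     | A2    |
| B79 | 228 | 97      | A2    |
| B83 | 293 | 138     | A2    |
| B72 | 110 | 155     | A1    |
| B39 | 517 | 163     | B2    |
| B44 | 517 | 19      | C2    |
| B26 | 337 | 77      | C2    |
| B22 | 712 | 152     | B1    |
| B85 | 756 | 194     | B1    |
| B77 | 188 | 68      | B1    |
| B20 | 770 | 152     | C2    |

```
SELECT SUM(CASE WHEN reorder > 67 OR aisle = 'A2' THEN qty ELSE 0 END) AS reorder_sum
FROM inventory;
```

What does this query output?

bin=B54: ✓ → 415
bin=B28: ✓ → 309
bin=B51: ✓ → 726
bin=B79: ✓ → 228
bin=B83: ✓ → 293
bin=B72: ✓ → 110
bin=B39: ✓ → 517
bin=B44: ✗
bin=B26: ✓ → 337
bin=B22: ✓ → 712
bin=B85: ✓ → 756
bin=B77: ✓ → 188
bin=B20: ✓ → 770
reorder_sum = 415 + 309 + 726 + 228 + 293 + 110 + 517 + 337 + 712 + 756 + 188 + 770 = 5361

5361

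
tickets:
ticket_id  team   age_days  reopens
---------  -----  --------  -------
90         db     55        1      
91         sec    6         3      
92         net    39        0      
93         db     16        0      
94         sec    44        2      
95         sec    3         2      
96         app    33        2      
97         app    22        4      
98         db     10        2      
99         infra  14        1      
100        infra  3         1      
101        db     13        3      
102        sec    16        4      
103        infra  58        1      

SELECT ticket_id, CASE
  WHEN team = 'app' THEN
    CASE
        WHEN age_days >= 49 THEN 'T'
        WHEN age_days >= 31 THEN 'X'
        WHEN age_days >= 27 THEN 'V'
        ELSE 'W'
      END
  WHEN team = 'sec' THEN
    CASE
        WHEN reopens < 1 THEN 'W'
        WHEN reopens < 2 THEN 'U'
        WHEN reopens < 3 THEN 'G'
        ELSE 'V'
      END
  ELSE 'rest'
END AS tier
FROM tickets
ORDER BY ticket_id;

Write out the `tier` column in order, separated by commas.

ticket_id=90: team='db' → outer ELSE → rest
ticket_id=91: team='sec' → inner[ELSE] → V
ticket_id=92: team='net' → outer ELSE → rest
ticket_id=93: team='db' → outer ELSE → rest
ticket_id=94: team='sec' → inner[reopens < 3] → G
ticket_id=95: team='sec' → inner[reopens < 3] → G
ticket_id=96: team='app' → inner[age_days >= 31] → X
ticket_id=97: team='app' → inner[ELSE] → W
ticket_id=98: team='db' → outer ELSE → rest
ticket_id=99: team='infra' → outer ELSE → rest
ticket_id=100: team='infra' → outer ELSE → rest
ticket_id=101: team='db' → outer ELSE → rest
ticket_id=102: team='sec' → inner[ELSE] → V
ticket_id=103: team='infra' → outer ELSE → rest

rest, V, rest, rest, G, G, X, W, rest, rest, rest, rest, V, rest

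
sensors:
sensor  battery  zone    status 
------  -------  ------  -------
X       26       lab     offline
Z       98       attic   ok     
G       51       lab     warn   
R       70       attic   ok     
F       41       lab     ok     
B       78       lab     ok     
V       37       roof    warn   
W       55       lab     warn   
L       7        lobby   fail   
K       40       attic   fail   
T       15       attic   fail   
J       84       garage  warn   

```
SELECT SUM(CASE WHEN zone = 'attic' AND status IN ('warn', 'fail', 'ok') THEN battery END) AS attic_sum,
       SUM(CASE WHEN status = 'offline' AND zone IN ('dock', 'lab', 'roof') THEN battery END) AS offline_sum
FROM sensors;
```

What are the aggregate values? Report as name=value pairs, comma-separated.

[attic_sum: zone = 'attic' AND status IN ('warn', 'fail', 'ok')]
sensor=X: ✗
sensor=Z: ✓ → 98
sensor=G: ✗
sensor=R: ✓ → 70
sensor=F: ✗
sensor=B: ✗
sensor=V: ✗
sensor=W: ✗
sensor=L: ✗
sensor=K: ✓ → 40
sensor=T: ✓ → 15
sensor=J: ✗
attic_sum = 98 + 70 + 40 + 15 = 223
—
[offline_sum: status = 'offline' AND zone IN ('dock', 'lab', 'roof')]
sensor=X: ✓ → 26
sensor=Z: ✗
sensor=G: ✗
sensor=R: ✗
sensor=F: ✗
sensor=B: ✗
sensor=V: ✗
sensor=W: ✗
sensor=L: ✗
sensor=K: ✗
sensor=T: ✗
sensor=J: ✗
offline_sum = 26

attic_sum=223, offline_sum=26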